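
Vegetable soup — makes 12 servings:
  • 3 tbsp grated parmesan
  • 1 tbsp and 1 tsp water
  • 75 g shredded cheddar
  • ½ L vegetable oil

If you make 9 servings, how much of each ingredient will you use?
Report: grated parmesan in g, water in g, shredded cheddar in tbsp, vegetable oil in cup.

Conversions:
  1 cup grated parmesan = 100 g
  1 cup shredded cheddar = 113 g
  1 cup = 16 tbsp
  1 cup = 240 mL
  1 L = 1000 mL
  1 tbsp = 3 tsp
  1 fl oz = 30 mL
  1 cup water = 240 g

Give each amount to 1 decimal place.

Scaling factor: 9/12 = 3/4 = 0.75.
grated parmesan: 3 tbsp × 3/4 ÷ 16 tbsp/cup × 100 g/cup ≈ 14.1 g
water: (1 tbsp + 1 tsp = 4/3 tbsp) × 3/4 ÷ 16 tbsp/cup × 240 g/cup = 15.0 g
shredded cheddar: 75 g × 3/4 ÷ 113 g/cup × 16 tbsp/cup ≈ 8.0 tbsp
vegetable oil: 0.5 L × 3/4 × 1000 mL/L ÷ 240 mL/cup ≈ 1.6 cup

grated parmesan: 14.1 g; water: 15.0 g; shredded cheddar: 8.0 tbsp; vegetable oil: 1.6 cup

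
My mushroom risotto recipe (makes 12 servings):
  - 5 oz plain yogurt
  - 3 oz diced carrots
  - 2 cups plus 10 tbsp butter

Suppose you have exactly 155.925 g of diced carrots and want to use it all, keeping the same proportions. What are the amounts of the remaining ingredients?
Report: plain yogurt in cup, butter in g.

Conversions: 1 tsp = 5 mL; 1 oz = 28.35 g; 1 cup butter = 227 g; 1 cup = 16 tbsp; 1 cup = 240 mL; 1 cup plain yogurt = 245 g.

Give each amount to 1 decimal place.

plain yogurt: 1.1 cup; butter: 1092.4 g

The original recipe has 85.05 g of diced carrots, so the scaling factor is 155.925 ÷ 85.05 = 11/6.
plain yogurt: 5 oz × 11/6 × 28.35 g/oz ÷ 245 g/cup ≈ 1.1 cup
butter: (2 cup + 10 tbsp = 2.625 cup) × 11/6 × 227 g/cup ≈ 1092.4 g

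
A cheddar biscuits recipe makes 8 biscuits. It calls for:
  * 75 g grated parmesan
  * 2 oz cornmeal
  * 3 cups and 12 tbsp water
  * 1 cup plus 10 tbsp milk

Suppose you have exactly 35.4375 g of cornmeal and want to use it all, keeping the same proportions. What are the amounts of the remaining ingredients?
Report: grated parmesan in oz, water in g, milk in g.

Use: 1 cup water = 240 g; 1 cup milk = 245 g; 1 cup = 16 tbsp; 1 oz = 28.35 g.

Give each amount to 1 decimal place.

grated parmesan: 1.7 oz; water: 562.5 g; milk: 248.8 g

The original recipe has 56.7 g of cornmeal, so the scaling factor is 35.4375 ÷ 56.7 = 5/8 = 0.625.
grated parmesan: 75 g × 5/8 ÷ 28.35 g/oz ≈ 1.7 oz
water: (3 cup + 12 tbsp = 3.75 cup) × 5/8 × 240 g/cup = 562.5 g
milk: (1 cup + 10 tbsp = 1.625 cup) × 5/8 × 245 g/cup ≈ 248.8 g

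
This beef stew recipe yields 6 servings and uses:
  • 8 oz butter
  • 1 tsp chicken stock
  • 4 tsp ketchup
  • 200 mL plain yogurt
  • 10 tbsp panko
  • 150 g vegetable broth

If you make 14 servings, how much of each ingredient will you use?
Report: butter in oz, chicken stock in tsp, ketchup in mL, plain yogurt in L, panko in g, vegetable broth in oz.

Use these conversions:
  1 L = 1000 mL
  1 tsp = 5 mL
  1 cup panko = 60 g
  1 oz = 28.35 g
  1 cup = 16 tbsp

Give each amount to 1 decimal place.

butter: 18.7 oz; chicken stock: 2.3 tsp; ketchup: 46.7 mL; plain yogurt: 0.5 L; panko: 87.5 g; vegetable broth: 12.3 oz

Scaling factor: 14/6 = 7/3.
butter: 8 oz × 7/3 ≈ 18.7 oz
chicken stock: 1 tsp × 7/3 ≈ 2.3 tsp
ketchup: 4 tsp × 7/3 × 5 mL/tsp ≈ 46.7 mL
plain yogurt: 200 mL × 7/3 ÷ 1000 mL/L ≈ 0.5 L
panko: 10 tbsp × 7/3 ÷ 16 tbsp/cup × 60 g/cup = 87.5 g
vegetable broth: 150 g × 7/3 ÷ 28.35 g/oz ≈ 12.3 oz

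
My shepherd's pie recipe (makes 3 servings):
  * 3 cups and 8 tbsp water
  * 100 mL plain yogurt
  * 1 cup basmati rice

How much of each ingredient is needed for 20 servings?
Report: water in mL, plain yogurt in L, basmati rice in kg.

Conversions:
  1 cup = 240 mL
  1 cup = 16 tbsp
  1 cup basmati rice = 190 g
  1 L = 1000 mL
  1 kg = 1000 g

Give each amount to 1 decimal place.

water: 5600.0 mL; plain yogurt: 0.7 L; basmati rice: 1.3 kg

Scaling factor: 20/3.
water: (3 cup + 8 tbsp = 3.5 cup) × 20/3 × 240 mL/cup = 5600.0 mL
plain yogurt: 100 mL × 20/3 ÷ 1000 mL/L ≈ 0.7 L
basmati rice: 1 cup × 20/3 × 190 g/cup ÷ 1000 g/kg ≈ 1.3 kg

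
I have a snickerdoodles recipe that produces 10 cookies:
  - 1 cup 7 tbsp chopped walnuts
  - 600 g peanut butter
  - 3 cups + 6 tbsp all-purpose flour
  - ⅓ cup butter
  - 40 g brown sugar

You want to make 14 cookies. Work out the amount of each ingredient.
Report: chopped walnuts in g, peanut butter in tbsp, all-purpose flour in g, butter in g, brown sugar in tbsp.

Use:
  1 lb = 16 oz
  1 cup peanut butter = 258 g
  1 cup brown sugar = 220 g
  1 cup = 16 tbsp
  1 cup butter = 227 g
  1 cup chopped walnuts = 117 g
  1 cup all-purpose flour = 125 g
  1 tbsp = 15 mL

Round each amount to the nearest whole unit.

chopped walnuts: 235 g; peanut butter: 52 tbsp; all-purpose flour: 591 g; butter: 106 g; brown sugar: 4 tbsp

Scaling factor: 14/10 = 7/5 = 1.4.
chopped walnuts: (1 cup + 7 tbsp = 1.4375 cup) × 7/5 × 117 g/cup ≈ 235 g
peanut butter: 600 g × 7/5 ÷ 258 g/cup × 16 tbsp/cup ≈ 52 tbsp
all-purpose flour: (3 cup + 6 tbsp = 3.375 cup) × 7/5 × 125 g/cup ≈ 591 g
butter: 1/3 cup × 7/5 × 227 g/cup ≈ 106 g
brown sugar: 40 g × 7/5 ÷ 220 g/cup × 16 tbsp/cup ≈ 4 tbsp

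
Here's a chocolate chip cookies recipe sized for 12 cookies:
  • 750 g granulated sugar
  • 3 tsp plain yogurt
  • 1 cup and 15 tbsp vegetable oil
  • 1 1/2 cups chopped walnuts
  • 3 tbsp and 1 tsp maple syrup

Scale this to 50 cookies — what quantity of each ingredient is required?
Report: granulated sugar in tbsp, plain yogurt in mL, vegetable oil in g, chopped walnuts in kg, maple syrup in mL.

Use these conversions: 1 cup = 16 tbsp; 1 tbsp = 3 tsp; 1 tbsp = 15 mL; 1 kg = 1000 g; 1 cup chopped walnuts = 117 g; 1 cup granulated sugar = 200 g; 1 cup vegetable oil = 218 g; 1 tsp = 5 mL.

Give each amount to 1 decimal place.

granulated sugar: 250.0 tbsp; plain yogurt: 62.5 mL; vegetable oil: 1759.9 g; chopped walnuts: 0.7 kg; maple syrup: 208.3 mL

Scaling factor: 50/12 = 25/6.
granulated sugar: 750 g × 25/6 ÷ 200 g/cup × 16 tbsp/cup = 250.0 tbsp
plain yogurt: 3 tsp × 25/6 × 5 mL/tsp = 62.5 mL
vegetable oil: (1 cup + 15 tbsp = 1.9375 cup) × 25/6 × 218 g/cup ≈ 1759.9 g
chopped walnuts: 1.5 cup × 25/6 × 117 g/cup ÷ 1000 g/kg ≈ 0.7 kg
maple syrup: (3 tbsp + 1 tsp = 10/3 tbsp) × 25/6 × 15 mL/tbsp ≈ 208.3 mL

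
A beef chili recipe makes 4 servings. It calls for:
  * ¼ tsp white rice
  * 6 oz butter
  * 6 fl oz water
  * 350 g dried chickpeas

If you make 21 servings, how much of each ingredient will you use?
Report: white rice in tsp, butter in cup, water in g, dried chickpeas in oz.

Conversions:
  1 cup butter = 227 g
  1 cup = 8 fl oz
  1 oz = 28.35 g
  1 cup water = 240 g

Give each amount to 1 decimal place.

Scaling factor: 21/4 = 5.25.
white rice: 0.25 tsp × 21/4 ≈ 1.3 tsp
butter: 6 oz × 21/4 × 28.35 g/oz ÷ 227 g/cup ≈ 3.9 cup
water: 6 fl oz × 21/4 ÷ 8 fl oz/cup × 240 g/cup = 945.0 g
dried chickpeas: 350 g × 21/4 ÷ 28.35 g/oz ≈ 64.8 oz

white rice: 1.3 tsp; butter: 3.9 cup; water: 945.0 g; dried chickpeas: 64.8 oz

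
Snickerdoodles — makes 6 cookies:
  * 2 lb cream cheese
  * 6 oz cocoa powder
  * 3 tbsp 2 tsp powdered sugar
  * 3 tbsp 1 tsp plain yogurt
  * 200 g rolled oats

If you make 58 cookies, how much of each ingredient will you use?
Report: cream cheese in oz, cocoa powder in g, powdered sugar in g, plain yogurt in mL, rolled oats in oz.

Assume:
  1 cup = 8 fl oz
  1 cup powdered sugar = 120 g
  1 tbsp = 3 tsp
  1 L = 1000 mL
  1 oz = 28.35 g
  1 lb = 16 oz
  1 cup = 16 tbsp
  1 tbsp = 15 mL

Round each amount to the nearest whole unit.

cream cheese: 309 oz; cocoa powder: 1644 g; powdered sugar: 266 g; plain yogurt: 483 mL; rolled oats: 68 oz

Scaling factor: 58/6 = 29/3.
cream cheese: 2 lb × 29/3 × 16 oz/lb ≈ 309 oz
cocoa powder: 6 oz × 29/3 × 28.35 g/oz ≈ 1644 g
powdered sugar: (3 tbsp + 2 tsp = 11/3 tbsp) × 29/3 ÷ 16 tbsp/cup × 120 g/cup ≈ 266 g
plain yogurt: (3 tbsp + 1 tsp = 10/3 tbsp) × 29/3 × 15 mL/tbsp ≈ 483 mL
rolled oats: 200 g × 29/3 ÷ 28.35 g/oz ≈ 68 oz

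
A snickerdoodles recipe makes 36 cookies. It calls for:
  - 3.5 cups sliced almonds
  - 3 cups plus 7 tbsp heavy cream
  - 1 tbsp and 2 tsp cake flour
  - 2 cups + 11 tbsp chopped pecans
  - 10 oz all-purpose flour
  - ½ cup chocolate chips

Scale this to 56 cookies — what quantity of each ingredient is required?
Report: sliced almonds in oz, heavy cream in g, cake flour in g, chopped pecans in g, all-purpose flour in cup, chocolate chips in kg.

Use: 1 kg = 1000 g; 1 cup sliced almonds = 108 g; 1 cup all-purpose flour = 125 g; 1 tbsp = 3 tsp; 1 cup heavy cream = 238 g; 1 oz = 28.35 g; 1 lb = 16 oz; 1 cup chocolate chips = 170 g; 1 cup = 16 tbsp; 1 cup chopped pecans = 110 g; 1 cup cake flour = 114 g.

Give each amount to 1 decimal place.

sliced almonds: 20.7 oz; heavy cream: 1272.6 g; cake flour: 18.5 g; chopped pecans: 459.9 g; all-purpose flour: 3.5 cup; chocolate chips: 0.1 kg

Scaling factor: 56/36 = 14/9.
sliced almonds: 3.5 cup × 14/9 × 108 g/cup ÷ 28.35 g/oz ≈ 20.7 oz
heavy cream: (3 cup + 7 tbsp = 3.4375 cup) × 14/9 × 238 g/cup ≈ 1272.6 g
cake flour: (1 tbsp + 2 tsp = 5/3 tbsp) × 14/9 ÷ 16 tbsp/cup × 114 g/cup ≈ 18.5 g
chopped pecans: (2 cup + 11 tbsp = 2.6875 cup) × 14/9 × 110 g/cup ≈ 459.9 g
all-purpose flour: 10 oz × 14/9 × 28.35 g/oz ÷ 125 g/cup ≈ 3.5 cup
chocolate chips: 0.5 cup × 14/9 × 170 g/cup ÷ 1000 g/kg ≈ 0.1 kg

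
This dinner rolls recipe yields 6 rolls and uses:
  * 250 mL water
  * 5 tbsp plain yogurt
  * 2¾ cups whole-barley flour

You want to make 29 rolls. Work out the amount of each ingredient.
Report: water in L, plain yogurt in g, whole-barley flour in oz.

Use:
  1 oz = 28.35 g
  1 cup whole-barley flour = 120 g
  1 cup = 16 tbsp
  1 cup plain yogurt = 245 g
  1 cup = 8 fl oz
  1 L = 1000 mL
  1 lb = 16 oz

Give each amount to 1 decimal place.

water: 1.2 L; plain yogurt: 370.1 g; whole-barley flour: 56.3 oz

Scaling factor: 29/6.
water: 250 mL × 29/6 ÷ 1000 mL/L ≈ 1.2 L
plain yogurt: 5 tbsp × 29/6 ÷ 16 tbsp/cup × 245 g/cup ≈ 370.1 g
whole-barley flour: 2.75 cup × 29/6 × 120 g/cup ÷ 28.35 g/oz ≈ 56.3 oz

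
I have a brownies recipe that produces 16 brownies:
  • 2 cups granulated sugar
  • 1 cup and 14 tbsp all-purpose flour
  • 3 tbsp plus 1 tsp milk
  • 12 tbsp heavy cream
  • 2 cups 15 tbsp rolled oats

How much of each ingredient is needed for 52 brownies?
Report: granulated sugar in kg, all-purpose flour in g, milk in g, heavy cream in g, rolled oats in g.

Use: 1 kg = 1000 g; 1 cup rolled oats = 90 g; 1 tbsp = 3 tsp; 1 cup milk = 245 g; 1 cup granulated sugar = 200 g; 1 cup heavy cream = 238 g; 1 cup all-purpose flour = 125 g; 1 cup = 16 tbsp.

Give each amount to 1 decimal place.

granulated sugar: 1.3 kg; all-purpose flour: 761.7 g; milk: 165.9 g; heavy cream: 580.1 g; rolled oats: 859.2 g

Scaling factor: 52/16 = 13/4 = 3.25.
granulated sugar: 2 cup × 13/4 × 200 g/cup ÷ 1000 g/kg = 1.3 kg
all-purpose flour: (1 cup + 14 tbsp = 1.875 cup) × 13/4 × 125 g/cup ≈ 761.7 g
milk: (3 tbsp + 1 tsp = 10/3 tbsp) × 13/4 ÷ 16 tbsp/cup × 245 g/cup ≈ 165.9 g
heavy cream: 12 tbsp × 13/4 ÷ 16 tbsp/cup × 238 g/cup ≈ 580.1 g
rolled oats: (2 cup + 15 tbsp = 2.9375 cup) × 13/4 × 90 g/cup ≈ 859.2 g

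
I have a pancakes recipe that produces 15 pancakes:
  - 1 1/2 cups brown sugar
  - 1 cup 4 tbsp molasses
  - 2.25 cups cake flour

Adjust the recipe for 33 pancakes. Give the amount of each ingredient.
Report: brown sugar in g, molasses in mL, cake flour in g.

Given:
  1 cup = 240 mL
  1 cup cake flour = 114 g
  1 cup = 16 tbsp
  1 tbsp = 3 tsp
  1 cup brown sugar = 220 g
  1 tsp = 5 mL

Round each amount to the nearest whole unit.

brown sugar: 726 g; molasses: 660 mL; cake flour: 564 g

Scaling factor: 33/15 = 11/5 = 2.2.
brown sugar: 1.5 cup × 11/5 × 220 g/cup = 726 g
molasses: (1 cup + 4 tbsp = 1.25 cup) × 11/5 × 240 mL/cup = 660 mL
cake flour: 2.25 cup × 11/5 × 114 g/cup ≈ 564 g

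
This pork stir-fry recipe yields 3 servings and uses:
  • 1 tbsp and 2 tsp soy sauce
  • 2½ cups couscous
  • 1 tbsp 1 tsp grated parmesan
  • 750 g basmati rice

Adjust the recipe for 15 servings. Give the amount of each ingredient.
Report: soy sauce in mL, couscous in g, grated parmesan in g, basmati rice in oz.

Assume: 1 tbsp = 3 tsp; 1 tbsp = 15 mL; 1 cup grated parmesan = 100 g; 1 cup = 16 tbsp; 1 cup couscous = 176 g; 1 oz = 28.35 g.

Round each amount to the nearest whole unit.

soy sauce: 125 mL; couscous: 2200 g; grated parmesan: 42 g; basmati rice: 132 oz

Scaling factor: 15/3 = 5.
soy sauce: (1 tbsp + 2 tsp = 5/3 tbsp) × 5 × 15 mL/tbsp = 125 mL
couscous: 2.5 cup × 5 × 176 g/cup = 2200 g
grated parmesan: (1 tbsp + 1 tsp = 4/3 tbsp) × 5 ÷ 16 tbsp/cup × 100 g/cup ≈ 42 g
basmati rice: 750 g × 5 ÷ 28.35 g/oz ≈ 132 oz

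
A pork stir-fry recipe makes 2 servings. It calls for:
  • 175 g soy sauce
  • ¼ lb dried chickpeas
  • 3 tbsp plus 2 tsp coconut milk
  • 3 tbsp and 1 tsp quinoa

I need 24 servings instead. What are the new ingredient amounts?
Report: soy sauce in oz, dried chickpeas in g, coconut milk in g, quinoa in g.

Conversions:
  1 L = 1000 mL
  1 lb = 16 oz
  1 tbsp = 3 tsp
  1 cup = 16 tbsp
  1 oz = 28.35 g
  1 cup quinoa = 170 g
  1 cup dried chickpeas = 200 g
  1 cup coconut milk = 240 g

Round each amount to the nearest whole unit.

soy sauce: 74 oz; dried chickpeas: 1361 g; coconut milk: 660 g; quinoa: 425 g

Scaling factor: 24/2 = 12.
soy sauce: 175 g × 12 ÷ 28.35 g/oz ≈ 74 oz
dried chickpeas: 0.25 lb × 12 × 16 oz/lb × 28.35 g/oz ≈ 1361 g
coconut milk: (3 tbsp + 2 tsp = 11/3 tbsp) × 12 ÷ 16 tbsp/cup × 240 g/cup = 660 g
quinoa: (3 tbsp + 1 tsp = 10/3 tbsp) × 12 ÷ 16 tbsp/cup × 170 g/cup = 425 g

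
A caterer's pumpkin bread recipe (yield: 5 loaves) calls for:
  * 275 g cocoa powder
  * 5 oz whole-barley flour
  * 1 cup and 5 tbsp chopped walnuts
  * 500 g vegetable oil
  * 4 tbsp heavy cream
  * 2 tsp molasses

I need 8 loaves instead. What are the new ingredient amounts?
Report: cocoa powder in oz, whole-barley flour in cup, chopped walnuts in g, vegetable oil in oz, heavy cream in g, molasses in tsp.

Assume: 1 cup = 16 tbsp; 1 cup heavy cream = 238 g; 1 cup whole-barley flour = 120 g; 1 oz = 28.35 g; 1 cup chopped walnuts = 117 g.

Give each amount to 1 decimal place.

cocoa powder: 15.5 oz; whole-barley flour: 1.9 cup; chopped walnuts: 245.7 g; vegetable oil: 28.2 oz; heavy cream: 95.2 g; molasses: 3.2 tsp

Scaling factor: 8/5 = 1.6.
cocoa powder: 275 g × 8/5 ÷ 28.35 g/oz ≈ 15.5 oz
whole-barley flour: 5 oz × 8/5 × 28.35 g/oz ÷ 120 g/cup ≈ 1.9 cup
chopped walnuts: (1 cup + 5 tbsp = 1.3125 cup) × 8/5 × 117 g/cup = 245.7 g
vegetable oil: 500 g × 8/5 ÷ 28.35 g/oz ≈ 28.2 oz
heavy cream: 4 tbsp × 8/5 ÷ 16 tbsp/cup × 238 g/cup = 95.2 g
molasses: 2 tsp × 8/5 = 3.2 tsp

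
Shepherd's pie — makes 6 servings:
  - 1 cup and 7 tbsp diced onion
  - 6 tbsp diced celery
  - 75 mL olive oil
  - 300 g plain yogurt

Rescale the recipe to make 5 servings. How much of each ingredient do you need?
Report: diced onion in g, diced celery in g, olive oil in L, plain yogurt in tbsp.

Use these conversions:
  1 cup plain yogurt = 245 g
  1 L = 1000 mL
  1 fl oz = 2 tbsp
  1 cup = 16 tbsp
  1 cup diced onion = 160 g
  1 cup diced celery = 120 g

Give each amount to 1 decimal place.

diced onion: 191.7 g; diced celery: 37.5 g; olive oil: 0.1 L; plain yogurt: 16.3 tbsp

Scaling factor: 5/6.
diced onion: (1 cup + 7 tbsp = 1.4375 cup) × 5/6 × 160 g/cup ≈ 191.7 g
diced celery: 6 tbsp × 5/6 ÷ 16 tbsp/cup × 120 g/cup = 37.5 g
olive oil: 75 mL × 5/6 ÷ 1000 mL/L ≈ 0.1 L
plain yogurt: 300 g × 5/6 ÷ 245 g/cup × 16 tbsp/cup ≈ 16.3 tbsp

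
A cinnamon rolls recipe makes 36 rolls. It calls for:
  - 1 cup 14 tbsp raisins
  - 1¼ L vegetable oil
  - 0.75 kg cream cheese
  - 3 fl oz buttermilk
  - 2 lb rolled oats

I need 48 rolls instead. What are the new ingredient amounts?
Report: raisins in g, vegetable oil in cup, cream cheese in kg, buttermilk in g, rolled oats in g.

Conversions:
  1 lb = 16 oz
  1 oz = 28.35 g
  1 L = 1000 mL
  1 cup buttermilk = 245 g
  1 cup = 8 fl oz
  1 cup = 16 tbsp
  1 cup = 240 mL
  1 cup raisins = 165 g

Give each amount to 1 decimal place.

raisins: 412.5 g; vegetable oil: 6.9 cup; cream cheese: 1.0 kg; buttermilk: 122.5 g; rolled oats: 1209.6 g

Scaling factor: 48/36 = 4/3.
raisins: (1 cup + 14 tbsp = 1.875 cup) × 4/3 × 165 g/cup = 412.5 g
vegetable oil: 1.25 L × 4/3 × 1000 mL/L ÷ 240 mL/cup ≈ 6.9 cup
cream cheese: 0.75 kg × 4/3 = 1.0 kg
buttermilk: 3 fl oz × 4/3 ÷ 8 fl oz/cup × 245 g/cup = 122.5 g
rolled oats: 2 lb × 4/3 × 16 oz/lb × 28.35 g/oz = 1209.6 g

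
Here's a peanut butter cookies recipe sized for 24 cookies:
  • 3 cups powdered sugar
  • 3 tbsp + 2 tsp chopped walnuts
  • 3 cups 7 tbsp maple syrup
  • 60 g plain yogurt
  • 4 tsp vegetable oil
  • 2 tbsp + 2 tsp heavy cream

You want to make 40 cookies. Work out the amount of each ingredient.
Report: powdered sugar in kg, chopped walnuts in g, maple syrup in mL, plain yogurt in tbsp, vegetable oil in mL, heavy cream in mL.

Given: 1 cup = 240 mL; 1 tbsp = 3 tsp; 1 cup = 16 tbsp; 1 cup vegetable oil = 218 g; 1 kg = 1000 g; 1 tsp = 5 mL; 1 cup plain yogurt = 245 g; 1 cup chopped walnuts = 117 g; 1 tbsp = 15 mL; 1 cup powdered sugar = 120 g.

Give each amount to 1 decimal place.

powdered sugar: 0.6 kg; chopped walnuts: 44.7 g; maple syrup: 1375.0 mL; plain yogurt: 6.5 tbsp; vegetable oil: 33.3 mL; heavy cream: 66.7 mL

Scaling factor: 40/24 = 5/3.
powdered sugar: 3 cup × 5/3 × 120 g/cup ÷ 1000 g/kg = 0.6 kg
chopped walnuts: (3 tbsp + 2 tsp = 11/3 tbsp) × 5/3 ÷ 16 tbsp/cup × 117 g/cup ≈ 44.7 g
maple syrup: (3 cup + 7 tbsp = 3.4375 cup) × 5/3 × 240 mL/cup = 1375.0 mL
plain yogurt: 60 g × 5/3 ÷ 245 g/cup × 16 tbsp/cup ≈ 6.5 tbsp
vegetable oil: 4 tsp × 5/3 × 5 mL/tsp ≈ 33.3 mL
heavy cream: (2 tbsp + 2 tsp = 8/3 tbsp) × 5/3 × 15 mL/tbsp ≈ 66.7 mL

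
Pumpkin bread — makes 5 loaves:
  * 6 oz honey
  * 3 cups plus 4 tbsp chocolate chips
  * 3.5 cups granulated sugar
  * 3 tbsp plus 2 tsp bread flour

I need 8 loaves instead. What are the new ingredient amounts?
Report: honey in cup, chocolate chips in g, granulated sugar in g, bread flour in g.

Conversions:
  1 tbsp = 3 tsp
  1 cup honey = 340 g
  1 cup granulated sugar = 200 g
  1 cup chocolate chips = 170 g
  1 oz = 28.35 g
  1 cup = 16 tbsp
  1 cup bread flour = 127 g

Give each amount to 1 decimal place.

honey: 0.8 cup; chocolate chips: 884.0 g; granulated sugar: 1120.0 g; bread flour: 46.6 g

Scaling factor: 8/5 = 1.6.
honey: 6 oz × 8/5 × 28.35 g/oz ÷ 340 g/cup ≈ 0.8 cup
chocolate chips: (3 cup + 4 tbsp = 3.25 cup) × 8/5 × 170 g/cup = 884.0 g
granulated sugar: 3.5 cup × 8/5 × 200 g/cup = 1120.0 g
bread flour: (3 tbsp + 2 tsp = 11/3 tbsp) × 8/5 ÷ 16 tbsp/cup × 127 g/cup ≈ 46.6 g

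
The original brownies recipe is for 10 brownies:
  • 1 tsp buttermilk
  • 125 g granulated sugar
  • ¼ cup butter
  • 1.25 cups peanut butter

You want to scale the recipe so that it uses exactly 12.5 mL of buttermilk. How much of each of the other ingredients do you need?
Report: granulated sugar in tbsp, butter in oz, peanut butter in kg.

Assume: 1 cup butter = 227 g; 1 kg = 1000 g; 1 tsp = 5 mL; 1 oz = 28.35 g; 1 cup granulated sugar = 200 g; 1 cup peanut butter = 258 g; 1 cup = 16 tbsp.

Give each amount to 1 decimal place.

granulated sugar: 25.0 tbsp; butter: 5.0 oz; peanut butter: 0.8 kg

The original recipe has 5 mL of buttermilk, so the scaling factor is 12.5 ÷ 5 = 5/2 = 2.5.
granulated sugar: 125 g × 5/2 ÷ 200 g/cup × 16 tbsp/cup = 25.0 tbsp
butter: 0.25 cup × 5/2 × 227 g/cup ÷ 28.35 g/oz ≈ 5.0 oz
peanut butter: 1.25 cup × 5/2 × 258 g/cup ÷ 1000 g/kg ≈ 0.8 kg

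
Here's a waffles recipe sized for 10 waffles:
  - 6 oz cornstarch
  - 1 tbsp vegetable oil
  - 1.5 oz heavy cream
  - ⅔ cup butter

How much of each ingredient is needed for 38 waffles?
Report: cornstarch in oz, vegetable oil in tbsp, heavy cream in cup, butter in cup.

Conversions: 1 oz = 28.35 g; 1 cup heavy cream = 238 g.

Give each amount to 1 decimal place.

Scaling factor: 38/10 = 19/5 = 3.8.
cornstarch: 6 oz × 19/5 = 22.8 oz
vegetable oil: 1 tbsp × 19/5 = 3.8 tbsp
heavy cream: 1.5 oz × 19/5 × 28.35 g/oz ÷ 238 g/cup ≈ 0.7 cup
butter: 2/3 cup × 19/5 ≈ 2.5 cup

cornstarch: 22.8 oz; vegetable oil: 3.8 tbsp; heavy cream: 0.7 cup; butter: 2.5 cup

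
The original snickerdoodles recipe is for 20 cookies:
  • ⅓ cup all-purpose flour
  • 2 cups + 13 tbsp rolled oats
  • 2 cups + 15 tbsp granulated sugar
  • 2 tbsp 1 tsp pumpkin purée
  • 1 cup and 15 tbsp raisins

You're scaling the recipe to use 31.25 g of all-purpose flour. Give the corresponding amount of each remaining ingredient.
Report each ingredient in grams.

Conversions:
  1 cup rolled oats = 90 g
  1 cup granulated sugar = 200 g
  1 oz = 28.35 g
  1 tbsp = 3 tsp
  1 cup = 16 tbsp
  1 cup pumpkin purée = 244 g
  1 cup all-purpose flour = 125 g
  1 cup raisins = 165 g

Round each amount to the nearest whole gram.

rolled oats: 190 g; granulated sugar: 441 g; pumpkin purée: 27 g; raisins: 240 g

The original recipe has 125/3 g of all-purpose flour, so the scaling factor is 31.25 ÷ 125/3 = 3/4 = 0.75.
rolled oats: (2 cup + 13 tbsp = 2.8125 cup) × 3/4 × 90 g/cup ≈ 190 g
granulated sugar: (2 cup + 15 tbsp = 2.9375 cup) × 3/4 × 200 g/cup ≈ 441 g
pumpkin purée: (2 tbsp + 1 tsp = 7/3 tbsp) × 3/4 ÷ 16 tbsp/cup × 244 g/cup ≈ 27 g
raisins: (1 cup + 15 tbsp = 1.9375 cup) × 3/4 × 165 g/cup ≈ 240 g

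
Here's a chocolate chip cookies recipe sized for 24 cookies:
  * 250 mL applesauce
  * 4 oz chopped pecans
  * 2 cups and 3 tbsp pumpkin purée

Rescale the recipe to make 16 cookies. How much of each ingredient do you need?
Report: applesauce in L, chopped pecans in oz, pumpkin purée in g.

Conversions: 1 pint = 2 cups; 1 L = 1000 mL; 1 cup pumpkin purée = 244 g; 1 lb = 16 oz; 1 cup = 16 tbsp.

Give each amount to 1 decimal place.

applesauce: 0.2 L; chopped pecans: 2.7 oz; pumpkin purée: 355.8 g

Scaling factor: 16/24 = 2/3.
applesauce: 250 mL × 2/3 ÷ 1000 mL/L ≈ 0.2 L
chopped pecans: 4 oz × 2/3 ≈ 2.7 oz
pumpkin purée: (2 cup + 3 tbsp = 2.1875 cup) × 2/3 × 244 g/cup ≈ 355.8 g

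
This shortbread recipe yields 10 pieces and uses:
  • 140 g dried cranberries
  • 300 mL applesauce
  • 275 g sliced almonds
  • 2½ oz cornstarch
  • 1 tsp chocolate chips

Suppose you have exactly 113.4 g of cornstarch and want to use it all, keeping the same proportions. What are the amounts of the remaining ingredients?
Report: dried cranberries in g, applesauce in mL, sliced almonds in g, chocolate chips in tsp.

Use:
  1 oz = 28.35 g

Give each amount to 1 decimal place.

dried cranberries: 224.0 g; applesauce: 480.0 mL; sliced almonds: 440.0 g; chocolate chips: 1.6 tsp

The original recipe has 70.875 g of cornstarch, so the scaling factor is 113.4 ÷ 70.875 = 8/5 = 1.6.
dried cranberries: 140 g × 8/5 = 224.0 g
applesauce: 300 mL × 8/5 = 480.0 mL
sliced almonds: 275 g × 8/5 = 440.0 g
chocolate chips: 1 tsp × 8/5 = 1.6 tsp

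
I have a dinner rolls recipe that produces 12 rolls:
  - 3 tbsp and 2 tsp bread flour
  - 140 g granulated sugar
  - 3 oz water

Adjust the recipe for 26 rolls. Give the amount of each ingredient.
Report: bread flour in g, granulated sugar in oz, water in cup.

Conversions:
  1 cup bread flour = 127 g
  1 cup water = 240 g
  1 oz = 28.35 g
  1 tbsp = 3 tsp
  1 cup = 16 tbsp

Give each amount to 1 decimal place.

Scaling factor: 26/12 = 13/6.
bread flour: (3 tbsp + 2 tsp = 11/3 tbsp) × 13/6 ÷ 16 tbsp/cup × 127 g/cup ≈ 63.1 g
granulated sugar: 140 g × 13/6 ÷ 28.35 g/oz ≈ 10.7 oz
water: 3 oz × 13/6 × 28.35 g/oz ÷ 240 g/cup ≈ 0.8 cup

bread flour: 63.1 g; granulated sugar: 10.7 oz; water: 0.8 cup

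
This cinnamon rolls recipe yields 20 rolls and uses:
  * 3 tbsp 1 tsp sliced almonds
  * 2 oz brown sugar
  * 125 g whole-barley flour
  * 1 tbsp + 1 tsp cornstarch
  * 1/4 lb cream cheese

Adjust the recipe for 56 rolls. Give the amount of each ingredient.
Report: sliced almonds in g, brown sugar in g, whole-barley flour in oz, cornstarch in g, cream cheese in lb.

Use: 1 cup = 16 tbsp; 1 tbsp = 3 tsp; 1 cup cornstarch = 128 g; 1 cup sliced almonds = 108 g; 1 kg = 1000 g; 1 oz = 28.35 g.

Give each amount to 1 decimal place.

Scaling factor: 56/20 = 14/5 = 2.8.
sliced almonds: (3 tbsp + 1 tsp = 10/3 tbsp) × 14/5 ÷ 16 tbsp/cup × 108 g/cup = 63.0 g
brown sugar: 2 oz × 14/5 × 28.35 g/oz ≈ 158.8 g
whole-barley flour: 125 g × 14/5 ÷ 28.35 g/oz ≈ 12.3 oz
cornstarch: (1 tbsp + 1 tsp = 4/3 tbsp) × 14/5 ÷ 16 tbsp/cup × 128 g/cup ≈ 29.9 g
cream cheese: 0.25 lb × 14/5 = 0.7 lb

sliced almonds: 63.0 g; brown sugar: 158.8 g; whole-barley flour: 12.3 oz; cornstarch: 29.9 g; cream cheese: 0.7 lb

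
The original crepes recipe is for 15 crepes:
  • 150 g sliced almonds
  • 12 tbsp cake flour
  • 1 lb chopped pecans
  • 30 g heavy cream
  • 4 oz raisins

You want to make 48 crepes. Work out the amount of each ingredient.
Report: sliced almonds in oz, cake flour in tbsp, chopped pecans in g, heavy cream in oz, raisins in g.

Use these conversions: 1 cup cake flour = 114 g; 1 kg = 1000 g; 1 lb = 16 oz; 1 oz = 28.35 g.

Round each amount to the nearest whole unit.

Scaling factor: 48/15 = 16/5 = 3.2.
sliced almonds: 150 g × 16/5 ÷ 28.35 g/oz ≈ 17 oz
cake flour: 12 tbsp × 16/5 ≈ 38 tbsp
chopped pecans: 1 lb × 16/5 × 16 oz/lb × 28.35 g/oz ≈ 1452 g
heavy cream: 30 g × 16/5 ÷ 28.35 g/oz ≈ 3 oz
raisins: 4 oz × 16/5 × 28.35 g/oz ≈ 363 g

sliced almonds: 17 oz; cake flour: 38 tbsp; chopped pecans: 1452 g; heavy cream: 3 oz; raisins: 363 g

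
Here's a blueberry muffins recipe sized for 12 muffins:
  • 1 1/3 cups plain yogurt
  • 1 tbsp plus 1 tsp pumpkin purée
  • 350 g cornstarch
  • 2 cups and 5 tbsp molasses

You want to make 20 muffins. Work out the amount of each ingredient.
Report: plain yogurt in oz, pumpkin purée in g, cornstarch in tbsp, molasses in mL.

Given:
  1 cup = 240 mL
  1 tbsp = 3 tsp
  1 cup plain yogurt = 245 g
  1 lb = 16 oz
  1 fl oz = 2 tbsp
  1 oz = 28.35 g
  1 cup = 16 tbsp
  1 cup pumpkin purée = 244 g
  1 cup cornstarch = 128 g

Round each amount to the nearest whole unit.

Scaling factor: 20/12 = 5/3.
plain yogurt: 4/3 cup × 5/3 × 245 g/cup ÷ 28.35 g/oz ≈ 19 oz
pumpkin purée: (1 tbsp + 1 tsp = 4/3 tbsp) × 5/3 ÷ 16 tbsp/cup × 244 g/cup ≈ 34 g
cornstarch: 350 g × 5/3 ÷ 128 g/cup × 16 tbsp/cup ≈ 73 tbsp
molasses: (2 cup + 5 tbsp = 2.3125 cup) × 5/3 × 240 mL/cup = 925 mL

plain yogurt: 19 oz; pumpkin purée: 34 g; cornstarch: 73 tbsp; molasses: 925 mL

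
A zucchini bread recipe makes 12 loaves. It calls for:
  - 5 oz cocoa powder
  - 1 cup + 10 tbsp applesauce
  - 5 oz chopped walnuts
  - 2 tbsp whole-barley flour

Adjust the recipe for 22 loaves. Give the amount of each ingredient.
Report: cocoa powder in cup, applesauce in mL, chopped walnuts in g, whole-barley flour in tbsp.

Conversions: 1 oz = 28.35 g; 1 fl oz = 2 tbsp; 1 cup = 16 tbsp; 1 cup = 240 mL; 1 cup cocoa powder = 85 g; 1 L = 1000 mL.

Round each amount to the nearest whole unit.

Scaling factor: 22/12 = 11/6.
cocoa powder: 5 oz × 11/6 × 28.35 g/oz ÷ 85 g/cup ≈ 3 cup
applesauce: (1 cup + 10 tbsp = 1.625 cup) × 11/6 × 240 mL/cup = 715 mL
chopped walnuts: 5 oz × 11/6 × 28.35 g/oz ≈ 260 g
whole-barley flour: 2 tbsp × 11/6 ≈ 4 tbsp

cocoa powder: 3 cup; applesauce: 715 mL; chopped walnuts: 260 g; whole-barley flour: 4 tbsp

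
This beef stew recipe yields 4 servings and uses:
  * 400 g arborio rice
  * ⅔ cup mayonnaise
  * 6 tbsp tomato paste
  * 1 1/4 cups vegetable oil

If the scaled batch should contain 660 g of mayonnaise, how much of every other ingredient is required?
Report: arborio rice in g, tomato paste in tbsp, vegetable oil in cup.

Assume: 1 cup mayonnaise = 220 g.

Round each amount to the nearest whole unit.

The original recipe has 440/3 g of mayonnaise, so the scaling factor is 660 ÷ 440/3 = 9/2 = 4.5.
arborio rice: 400 g × 9/2 = 1800 g
tomato paste: 6 tbsp × 9/2 = 27 tbsp
vegetable oil: 1.25 cup × 9/2 ≈ 6 cup

arborio rice: 1800 g; tomato paste: 27 tbsp; vegetable oil: 6 cup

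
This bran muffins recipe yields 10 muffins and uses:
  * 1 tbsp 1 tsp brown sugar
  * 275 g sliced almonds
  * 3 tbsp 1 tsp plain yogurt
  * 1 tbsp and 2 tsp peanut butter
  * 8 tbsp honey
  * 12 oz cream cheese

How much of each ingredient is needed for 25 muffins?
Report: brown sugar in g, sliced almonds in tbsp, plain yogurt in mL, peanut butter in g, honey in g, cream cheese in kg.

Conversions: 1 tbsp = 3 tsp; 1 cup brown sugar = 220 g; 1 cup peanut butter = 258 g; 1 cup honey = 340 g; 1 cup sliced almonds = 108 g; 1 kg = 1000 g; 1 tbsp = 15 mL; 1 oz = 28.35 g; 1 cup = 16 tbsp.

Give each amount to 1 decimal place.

Scaling factor: 25/10 = 5/2 = 2.5.
brown sugar: (1 tbsp + 1 tsp = 4/3 tbsp) × 5/2 ÷ 16 tbsp/cup × 220 g/cup ≈ 45.8 g
sliced almonds: 275 g × 5/2 ÷ 108 g/cup × 16 tbsp/cup ≈ 101.9 tbsp
plain yogurt: (3 tbsp + 1 tsp = 10/3 tbsp) × 5/2 × 15 mL/tbsp = 125.0 mL
peanut butter: (1 tbsp + 2 tsp = 5/3 tbsp) × 5/2 ÷ 16 tbsp/cup × 258 g/cup ≈ 67.2 g
honey: 8 tbsp × 5/2 ÷ 16 tbsp/cup × 340 g/cup = 425.0 g
cream cheese: 12 oz × 5/2 × 28.35 g/oz ÷ 1000 g/kg ≈ 0.9 kg

brown sugar: 45.8 g; sliced almonds: 101.9 tbsp; plain yogurt: 125.0 mL; peanut butter: 67.2 g; honey: 425.0 g; cream cheese: 0.9 kg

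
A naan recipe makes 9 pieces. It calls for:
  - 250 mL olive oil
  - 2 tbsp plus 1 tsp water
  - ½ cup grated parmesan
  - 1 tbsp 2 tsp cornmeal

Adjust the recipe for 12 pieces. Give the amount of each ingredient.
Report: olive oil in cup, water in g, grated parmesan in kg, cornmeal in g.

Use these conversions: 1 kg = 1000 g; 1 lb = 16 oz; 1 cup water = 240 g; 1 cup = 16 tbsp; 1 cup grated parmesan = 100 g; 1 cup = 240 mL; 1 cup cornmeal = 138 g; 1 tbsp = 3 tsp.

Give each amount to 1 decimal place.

Scaling factor: 12/9 = 4/3.
olive oil: 250 mL × 4/3 ÷ 240 mL/cup ≈ 1.4 cup
water: (2 tbsp + 1 tsp = 7/3 tbsp) × 4/3 ÷ 16 tbsp/cup × 240 g/cup ≈ 46.7 g
grated parmesan: 0.5 cup × 4/3 × 100 g/cup ÷ 1000 g/kg ≈ 0.1 kg
cornmeal: (1 tbsp + 2 tsp = 5/3 tbsp) × 4/3 ÷ 16 tbsp/cup × 138 g/cup ≈ 19.2 g

olive oil: 1.4 cup; water: 46.7 g; grated parmesan: 0.1 kg; cornmeal: 19.2 g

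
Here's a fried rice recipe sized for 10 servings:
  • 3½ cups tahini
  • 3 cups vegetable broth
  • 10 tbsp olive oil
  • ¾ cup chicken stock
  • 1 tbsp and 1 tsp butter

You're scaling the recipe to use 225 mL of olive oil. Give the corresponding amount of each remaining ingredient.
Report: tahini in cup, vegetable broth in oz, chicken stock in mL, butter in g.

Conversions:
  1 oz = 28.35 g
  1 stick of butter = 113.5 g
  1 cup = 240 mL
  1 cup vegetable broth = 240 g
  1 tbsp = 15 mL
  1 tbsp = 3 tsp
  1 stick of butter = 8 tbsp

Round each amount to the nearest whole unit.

The original recipe has 150 mL of olive oil, so the scaling factor is 225 ÷ 150 = 3/2 = 1.5.
tahini: 3.5 cup × 3/2 ≈ 5 cup
vegetable broth: 3 cup × 3/2 × 240 g/cup ÷ 28.35 g/oz ≈ 38 oz
chicken stock: 0.75 cup × 3/2 × 240 mL/cup = 270 mL
butter: (1 tbsp + 1 tsp = 4/3 tbsp) × 3/2 ÷ 8 tbsp/stick × 113.5 g/stick ≈ 28 g

tahini: 5 cup; vegetable broth: 38 oz; chicken stock: 270 mL; butter: 28 g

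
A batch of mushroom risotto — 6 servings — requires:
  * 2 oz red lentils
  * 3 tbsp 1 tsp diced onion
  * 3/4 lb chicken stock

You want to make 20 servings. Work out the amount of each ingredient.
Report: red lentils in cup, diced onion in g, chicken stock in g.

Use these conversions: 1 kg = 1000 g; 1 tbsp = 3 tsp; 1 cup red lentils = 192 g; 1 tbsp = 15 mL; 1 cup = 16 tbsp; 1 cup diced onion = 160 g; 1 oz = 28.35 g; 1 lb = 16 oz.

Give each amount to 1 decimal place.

Scaling factor: 20/6 = 10/3.
red lentils: 2 oz × 10/3 × 28.35 g/oz ÷ 192 g/cup ≈ 1.0 cup
diced onion: (3 tbsp + 1 tsp = 10/3 tbsp) × 10/3 ÷ 16 tbsp/cup × 160 g/cup ≈ 111.1 g
chicken stock: 0.75 lb × 10/3 × 16 oz/lb × 28.35 g/oz = 1134.0 g

red lentils: 1.0 cup; diced onion: 111.1 g; chicken stock: 1134.0 g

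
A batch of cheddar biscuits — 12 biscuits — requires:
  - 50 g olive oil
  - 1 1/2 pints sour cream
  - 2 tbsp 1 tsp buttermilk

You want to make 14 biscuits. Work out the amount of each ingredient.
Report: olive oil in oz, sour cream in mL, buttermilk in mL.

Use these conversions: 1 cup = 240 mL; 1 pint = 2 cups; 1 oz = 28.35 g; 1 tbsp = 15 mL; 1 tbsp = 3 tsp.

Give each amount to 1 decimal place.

Scaling factor: 14/12 = 7/6.
olive oil: 50 g × 7/6 ÷ 28.35 g/oz ≈ 2.1 oz
sour cream: 1.5 pint × 7/6 × 2 cup/pint × 240 mL/cup = 840.0 mL
buttermilk: (2 tbsp + 1 tsp = 7/3 tbsp) × 7/6 × 15 mL/tbsp ≈ 40.8 mL

olive oil: 2.1 oz; sour cream: 840.0 mL; buttermilk: 40.8 mL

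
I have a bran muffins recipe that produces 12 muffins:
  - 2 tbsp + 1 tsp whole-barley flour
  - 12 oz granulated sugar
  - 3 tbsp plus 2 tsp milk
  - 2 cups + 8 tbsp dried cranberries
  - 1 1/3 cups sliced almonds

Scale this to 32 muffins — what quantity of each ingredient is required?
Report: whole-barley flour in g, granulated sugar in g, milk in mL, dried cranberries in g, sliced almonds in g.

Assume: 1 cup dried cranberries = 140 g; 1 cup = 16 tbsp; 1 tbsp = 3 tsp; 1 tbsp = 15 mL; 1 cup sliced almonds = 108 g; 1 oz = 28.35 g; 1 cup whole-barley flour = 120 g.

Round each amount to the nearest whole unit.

Scaling factor: 32/12 = 8/3.
whole-barley flour: (2 tbsp + 1 tsp = 7/3 tbsp) × 8/3 ÷ 16 tbsp/cup × 120 g/cup ≈ 47 g
granulated sugar: 12 oz × 8/3 × 28.35 g/oz ≈ 907 g
milk: (3 tbsp + 2 tsp = 11/3 tbsp) × 8/3 × 15 mL/tbsp ≈ 147 mL
dried cranberries: (2 cup + 8 tbsp = 2.5 cup) × 8/3 × 140 g/cup ≈ 933 g
sliced almonds: 4/3 cup × 8/3 × 108 g/cup = 384 g

whole-barley flour: 47 g; granulated sugar: 907 g; milk: 147 mL; dried cranberries: 933 g; sliced almonds: 384 g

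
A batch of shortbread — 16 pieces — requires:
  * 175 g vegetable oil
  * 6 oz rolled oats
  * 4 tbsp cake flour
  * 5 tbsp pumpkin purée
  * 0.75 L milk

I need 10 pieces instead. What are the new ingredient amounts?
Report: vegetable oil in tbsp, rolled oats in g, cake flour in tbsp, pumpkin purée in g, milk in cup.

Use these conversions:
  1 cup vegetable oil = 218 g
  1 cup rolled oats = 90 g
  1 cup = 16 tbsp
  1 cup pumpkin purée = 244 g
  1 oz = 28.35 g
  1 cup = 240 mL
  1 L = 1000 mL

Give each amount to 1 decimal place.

Scaling factor: 10/16 = 5/8 = 0.625.
vegetable oil: 175 g × 5/8 ÷ 218 g/cup × 16 tbsp/cup ≈ 8.0 tbsp
rolled oats: 6 oz × 5/8 × 28.35 g/oz ≈ 106.3 g
cake flour: 4 tbsp × 5/8 = 2.5 tbsp
pumpkin purée: 5 tbsp × 5/8 ÷ 16 tbsp/cup × 244 g/cup ≈ 47.7 g
milk: 0.75 L × 5/8 × 1000 mL/L ÷ 240 mL/cup ≈ 2.0 cup

vegetable oil: 8.0 tbsp; rolled oats: 106.3 g; cake flour: 2.5 tbsp; pumpkin purée: 47.7 g; milk: 2.0 cup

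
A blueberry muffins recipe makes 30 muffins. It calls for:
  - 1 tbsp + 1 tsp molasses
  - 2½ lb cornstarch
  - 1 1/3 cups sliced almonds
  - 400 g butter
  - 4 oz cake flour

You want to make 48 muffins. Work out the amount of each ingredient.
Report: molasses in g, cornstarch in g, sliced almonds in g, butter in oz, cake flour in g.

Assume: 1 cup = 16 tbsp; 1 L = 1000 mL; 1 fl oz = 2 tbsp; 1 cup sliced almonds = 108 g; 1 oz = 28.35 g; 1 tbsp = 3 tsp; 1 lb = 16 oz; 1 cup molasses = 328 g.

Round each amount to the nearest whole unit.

Scaling factor: 48/30 = 8/5 = 1.6.
molasses: (1 tbsp + 1 tsp = 4/3 tbsp) × 8/5 ÷ 16 tbsp/cup × 328 g/cup ≈ 44 g
cornstarch: 2.5 lb × 8/5 × 16 oz/lb × 28.35 g/oz ≈ 1814 g
sliced almonds: 4/3 cup × 8/5 × 108 g/cup ≈ 230 g
butter: 400 g × 8/5 ÷ 28.35 g/oz ≈ 23 oz
cake flour: 4 oz × 8/5 × 28.35 g/oz ≈ 181 g

molasses: 44 g; cornstarch: 1814 g; sliced almonds: 230 g; butter: 23 oz; cake flour: 181 g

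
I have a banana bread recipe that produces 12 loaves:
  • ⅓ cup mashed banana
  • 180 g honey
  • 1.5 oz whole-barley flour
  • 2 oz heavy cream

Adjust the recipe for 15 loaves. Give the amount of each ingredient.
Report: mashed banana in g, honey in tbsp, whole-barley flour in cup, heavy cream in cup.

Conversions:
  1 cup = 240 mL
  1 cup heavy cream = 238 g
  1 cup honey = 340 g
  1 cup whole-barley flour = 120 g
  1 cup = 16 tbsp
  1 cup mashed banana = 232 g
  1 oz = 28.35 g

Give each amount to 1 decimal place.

mashed banana: 96.7 g; honey: 10.6 tbsp; whole-barley flour: 0.4 cup; heavy cream: 0.3 cup

Scaling factor: 15/12 = 5/4 = 1.25.
mashed banana: 1/3 cup × 5/4 × 232 g/cup ≈ 96.7 g
honey: 180 g × 5/4 ÷ 340 g/cup × 16 tbsp/cup ≈ 10.6 tbsp
whole-barley flour: 1.5 oz × 5/4 × 28.35 g/oz ÷ 120 g/cup ≈ 0.4 cup
heavy cream: 2 oz × 5/4 × 28.35 g/oz ÷ 238 g/cup ≈ 0.3 cup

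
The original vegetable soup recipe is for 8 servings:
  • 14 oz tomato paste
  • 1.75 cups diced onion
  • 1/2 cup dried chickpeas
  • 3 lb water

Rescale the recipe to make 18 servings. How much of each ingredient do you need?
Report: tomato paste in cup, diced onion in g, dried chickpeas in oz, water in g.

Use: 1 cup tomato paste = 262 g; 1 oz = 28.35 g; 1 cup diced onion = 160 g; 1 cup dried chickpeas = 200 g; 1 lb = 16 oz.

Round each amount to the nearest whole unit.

Scaling factor: 18/8 = 9/4 = 2.25.
tomato paste: 14 oz × 9/4 × 28.35 g/oz ÷ 262 g/cup ≈ 3 cup
diced onion: 1.75 cup × 9/4 × 160 g/cup = 630 g
dried chickpeas: 0.5 cup × 9/4 × 200 g/cup ÷ 28.35 g/oz ≈ 8 oz
water: 3 lb × 9/4 × 16 oz/lb × 28.35 g/oz ≈ 3062 g

tomato paste: 3 cup; diced onion: 630 g; dried chickpeas: 8 oz; water: 3062 g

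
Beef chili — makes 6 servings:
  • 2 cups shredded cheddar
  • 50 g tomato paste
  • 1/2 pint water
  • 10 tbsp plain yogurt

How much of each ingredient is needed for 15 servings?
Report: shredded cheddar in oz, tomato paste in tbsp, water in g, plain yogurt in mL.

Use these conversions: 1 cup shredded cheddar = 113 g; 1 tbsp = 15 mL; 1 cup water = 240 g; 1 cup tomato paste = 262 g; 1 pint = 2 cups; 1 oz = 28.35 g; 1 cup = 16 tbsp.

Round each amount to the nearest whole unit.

shredded cheddar: 20 oz; tomato paste: 8 tbsp; water: 600 g; plain yogurt: 375 mL

Scaling factor: 15/6 = 5/2 = 2.5.
shredded cheddar: 2 cup × 5/2 × 113 g/cup ÷ 28.35 g/oz ≈ 20 oz
tomato paste: 50 g × 5/2 ÷ 262 g/cup × 16 tbsp/cup ≈ 8 tbsp
water: 0.5 pint × 5/2 × 2 cup/pint × 240 g/cup = 600 g
plain yogurt: 10 tbsp × 5/2 × 15 mL/tbsp = 375 mL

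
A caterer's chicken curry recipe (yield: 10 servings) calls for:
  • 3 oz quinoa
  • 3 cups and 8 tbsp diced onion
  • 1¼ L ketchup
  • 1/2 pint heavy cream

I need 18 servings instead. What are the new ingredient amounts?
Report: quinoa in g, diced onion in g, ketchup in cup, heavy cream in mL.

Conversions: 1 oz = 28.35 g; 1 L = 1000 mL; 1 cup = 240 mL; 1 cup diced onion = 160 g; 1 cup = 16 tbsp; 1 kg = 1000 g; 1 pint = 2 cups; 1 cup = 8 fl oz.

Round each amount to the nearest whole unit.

quinoa: 153 g; diced onion: 1008 g; ketchup: 9 cup; heavy cream: 432 mL

Scaling factor: 18/10 = 9/5 = 1.8.
quinoa: 3 oz × 9/5 × 28.35 g/oz ≈ 153 g
diced onion: (3 cup + 8 tbsp = 3.5 cup) × 9/5 × 160 g/cup = 1008 g
ketchup: 1.25 L × 9/5 × 1000 mL/L ÷ 240 mL/cup ≈ 9 cup
heavy cream: 0.5 pint × 9/5 × 2 cup/pint × 240 mL/cup = 432 mL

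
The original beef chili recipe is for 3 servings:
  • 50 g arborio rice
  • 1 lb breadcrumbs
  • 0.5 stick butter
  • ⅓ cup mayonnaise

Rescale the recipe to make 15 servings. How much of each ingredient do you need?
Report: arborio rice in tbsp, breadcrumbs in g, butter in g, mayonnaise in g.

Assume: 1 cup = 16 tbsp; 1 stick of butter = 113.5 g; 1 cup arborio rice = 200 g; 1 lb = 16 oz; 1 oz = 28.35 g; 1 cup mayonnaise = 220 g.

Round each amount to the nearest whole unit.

arborio rice: 20 tbsp; breadcrumbs: 2268 g; butter: 284 g; mayonnaise: 367 g

Scaling factor: 15/3 = 5.
arborio rice: 50 g × 5 ÷ 200 g/cup × 16 tbsp/cup = 20 tbsp
breadcrumbs: 1 lb × 5 × 16 oz/lb × 28.35 g/oz = 2268 g
butter: 0.5 stick × 5 × 113.5 g/stick ≈ 284 g
mayonnaise: 1/3 cup × 5 × 220 g/cup ≈ 367 g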